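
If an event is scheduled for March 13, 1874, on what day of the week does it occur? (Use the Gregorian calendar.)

Doomsday rule: the anchor day for the 1800s is Friday. For year 74: 74÷12 = 6 r 2, and 2÷4 = 0, so 6+2+0 = 8.
Friday + 8 ≡ Saturday — that's 1874's doomsday.
In March the doomsday date is Mar 14.
Mar 13 is 1 day before Mar 14; 1 mod 7 = 1, so Saturday − 1 = Friday.

Friday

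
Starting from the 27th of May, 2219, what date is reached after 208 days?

December 21, 2219

May has 31 days: +5 → Jun 1, 2219 (203 left).
Jun has 30 days: +30 → Jul 1, 2219 (173 left).
Jul has 31 days: +31 → Aug 1, 2219 (142 left).
Aug has 31 days: +31 → Sep 1, 2219 (111 left).
Sep has 30 days: +30 → Oct 1, 2219 (81 left).
Oct has 31 days: +31 → Nov 1, 2219 (50 left).
Nov has 30 days: +30 → Dec 1, 2219 (20 left).
+20 → Dec 21, 2219.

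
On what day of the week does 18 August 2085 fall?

Doomsday rule: the anchor day for the 2000s is Tuesday. For year 85: 85÷12 = 7 r 1, and 1÷4 = 0, so 7+1+0 = 8.
Tuesday + 8 ≡ Wednesday — that's 2085's doomsday.
In August the doomsday date is Aug 8.
Aug 18 is 10 days after Aug 8; 10 mod 7 = 3, so Wednesday + 3 = Saturday.

Saturday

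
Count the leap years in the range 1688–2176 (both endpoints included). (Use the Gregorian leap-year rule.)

119

Multiples of 4 in [1688,2176]: 123.
Of those, multiples of 100: 5 (not leap unless ÷400).
Multiples of 400: 1.
Leap years = 123 − 5 + 1 = 119.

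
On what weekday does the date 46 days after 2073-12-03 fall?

Dec 3, 2073 is a Sunday.
46 mod 7 = 4, so 46 days after a Sunday is Sunday + 4 = Thursday.

Thursday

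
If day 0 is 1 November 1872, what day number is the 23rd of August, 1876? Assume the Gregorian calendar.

Nov 1, 1872 → Nov 1, 1873: 365 days.
Nov 1, 1873 → Nov 1, 1874: 365 days.
Nov 1, 1874 → Nov 1, 1875: 365 days.
Nov 1, 1875 → Dec 1, 1875: 30 days (November has 30).
Dec 1, 1875 → Jan 1, 1876: 31 days (December has 31).
Jan 1, 1876 → Feb 1, 1876: 31 days (January has 31).
Feb 1, 1876 → Mar 1, 1876: 29 days (February has 29).
Mar 1, 1876 → Apr 1, 1876: 31 days (March has 31).
Apr 1, 1876 → May 1, 1876: 30 days (April has 30).
May 1, 1876 → Jun 1, 1876: 31 days (May has 31).
Jun 1, 1876 → Jul 1, 1876: 30 days (June has 30).
Jul 1, 1876 → Aug 1, 1876: 31 days (July has 31).
Aug 1, 1876 → Aug 23, 1876: 22 days.
Total: 1391 days.

1391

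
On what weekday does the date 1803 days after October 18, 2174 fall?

Saturday

First find the weekday of Oct 18, 2174. Doomsday rule: the anchor day for the 2100s is Sunday. For year 74: 74÷12 = 6 r 2, and 2÷4 = 0, so 6+2+0 = 8.
Sunday + 8 ≡ Monday — that's 2174's doomsday.
In October the doomsday date is Oct 10.
Oct 18 is 8 days after Oct 10; 8 mod 7 = 1, so Monday + 1 = Tuesday.
1803 mod 7 = 4, so 1803 days after a Tuesday is Tuesday + 4 = Saturday.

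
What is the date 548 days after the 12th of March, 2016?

+365 (one year) → Mar 12, 2017 (183 left).
Mar has 31 days: +20 → Apr 1, 2017 (163 left).
Apr has 30 days: +30 → May 1, 2017 (133 left).
May has 31 days: +31 → Jun 1, 2017 (102 left).
Jun has 30 days: +30 → Jul 1, 2017 (72 left).
Jul has 31 days: +31 → Aug 1, 2017 (41 left).
Aug has 31 days: +31 → Sep 1, 2017 (10 left).
+10 → Sep 11, 2017.

September 11, 2017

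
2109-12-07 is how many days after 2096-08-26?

4850

Aug 26, 2096 → Aug 26, 2097: 365 days.
Aug 26, 2097 → Aug 26, 2098: 365 days.
Aug 26, 2098 → Aug 26, 2099: 365 days.
Aug 26, 2099 → Aug 26, 2100: 365 days.
Aug 26, 2100 → Aug 26, 2101: 365 days.
Aug 26, 2101 → Aug 26, 2102: 365 days.
Aug 26, 2102 → Aug 26, 2103: 365 days.
Aug 26, 2103 → Aug 26, 2104: 366 days (Feb 29, 2104 is in that span).
Aug 26, 2104 → Aug 26, 2105: 365 days.
Aug 26, 2105 → Aug 26, 2106: 365 days.
Aug 26, 2106 → Aug 26, 2107: 365 days.
Aug 26, 2107 → Aug 26, 2108: 366 days (Feb 29, 2108 is in that span).
Aug 26, 2108 → Aug 26, 2109: 365 days.
Aug 26, 2109 → Sep 26, 2109: 31 days (August has 31).
Sep 26, 2109 → Oct 26, 2109: 30 days (September has 30).
Oct 26, 2109 → Nov 26, 2109: 31 days (October has 31).
Nov 26, 2109 → Dec 7, 2109: 11 days.
Total: 4850 days.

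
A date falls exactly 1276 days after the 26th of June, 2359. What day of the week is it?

Sunday

Jun 26, 2359 is a Friday.
1276 mod 7 = 2, so 1276 days after a Friday is Friday + 2 = Sunday.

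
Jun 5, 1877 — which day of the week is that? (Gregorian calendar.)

Tuesday

Doomsday rule: the anchor day for the 1800s is Friday. For year 77: 77÷12 = 6 r 5, and 5÷4 = 1, so 6+5+1 = 12.
Friday + 12 ≡ Wednesday — that's 1877's doomsday.
In June the doomsday date is Jun 6.
Jun 5 is 1 day before Jun 6; 1 mod 7 = 1, so Wednesday − 1 = Tuesday.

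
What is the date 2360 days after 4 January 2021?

+365 (one year) → Jan 4, 2022 (1995 left).
+365 (one year) → Jan 4, 2023 (1630 left).
+365 (one year) → Jan 4, 2024 (1265 left).
+366 (one year; includes Feb 29, 2024) → Jan 4, 2025 (899 left).
+365 (one year) → Jan 4, 2026 (534 left).
+365 (one year) → Jan 4, 2027 (169 left).
Jan has 31 days: +28 → Feb 1, 2027 (141 left).
Feb has 28 days: +28 → Mar 1, 2027 (113 left).
Mar has 31 days: +31 → Apr 1, 2027 (82 left).
Apr has 30 days: +30 → May 1, 2027 (52 left).
May has 31 days: +31 → Jun 1, 2027 (21 left).
+21 → Jun 22, 2027.

June 22, 2027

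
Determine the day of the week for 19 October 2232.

Friday

Doomsday rule: the anchor day for the 2200s is Friday. For year 32: 32÷12 = 2 r 8, and 8÷4 = 2, so 2+8+2 = 12.
Friday + 12 ≡ Wednesday — that's 2232's doomsday.
In October the doomsday date is Oct 10.
Oct 19 is 9 days after Oct 10; 9 mod 7 = 2, so Wednesday + 2 = Friday.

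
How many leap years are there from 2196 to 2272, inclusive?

Multiples of 4 in [2196,2272]: 20.
Of those, multiples of 100: 1 (not leap unless ÷400).
Multiples of 400: 0.
Leap years = 20 − 1 + 0 = 19.

19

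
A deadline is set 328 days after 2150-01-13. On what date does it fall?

Jan has 31 days: +19 → Feb 1, 2150 (309 left).
Feb has 28 days: +28 → Mar 1, 2150 (281 left).
Mar has 31 days: +31 → Apr 1, 2150 (250 left).
Apr has 30 days: +30 → May 1, 2150 (220 left).
May has 31 days: +31 → Jun 1, 2150 (189 left).
Jun has 30 days: +30 → Jul 1, 2150 (159 left).
Jul has 31 days: +31 → Aug 1, 2150 (128 left).
Aug has 31 days: +31 → Sep 1, 2150 (97 left).
Sep has 30 days: +30 → Oct 1, 2150 (67 left).
Oct has 31 days: +31 → Nov 1, 2150 (36 left).
Nov has 30 days: +30 → Dec 1, 2150 (6 left).
+6 → Dec 7, 2150.

December 7, 2150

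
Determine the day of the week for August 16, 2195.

Doomsday rule: the anchor day for the 2100s is Sunday. For year 95: 95÷12 = 7 r 11, and 11÷4 = 2, so 7+11+2 = 20.
Sunday + 20 ≡ Saturday — that's 2195's doomsday.
In August the doomsday date is Aug 8.
Aug 16 is 8 days after Aug 8; 8 mod 7 = 1, so Saturday + 1 = Sunday.

Sunday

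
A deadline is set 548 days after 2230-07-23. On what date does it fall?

+365 (one year) → Jul 23, 2231 (183 left).
Jul has 31 days: +9 → Aug 1, 2231 (174 left).
Aug has 31 days: +31 → Sep 1, 2231 (143 left).
Sep has 30 days: +30 → Oct 1, 2231 (113 left).
Oct has 31 days: +31 → Nov 1, 2231 (82 left).
Nov has 30 days: +30 → Dec 1, 2231 (52 left).
Dec has 31 days: +31 → Jan 1, 2232 (21 left).
+21 → Jan 22, 2232.

January 22, 2232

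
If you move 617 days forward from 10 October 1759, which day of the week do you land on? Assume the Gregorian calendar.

Thursday

Oct 10, 1759 is a Wednesday.
617 mod 7 = 1, so 617 days after a Wednesday is Wednesday + 1 = Thursday.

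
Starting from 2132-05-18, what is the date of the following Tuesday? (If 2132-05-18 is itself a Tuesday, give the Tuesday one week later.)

May 20, 2132

May 18, 2132 is a Sunday.
From Sunday to the next Tuesday is 2 days.
May 18, 2132 + 2 = May 20, 2132.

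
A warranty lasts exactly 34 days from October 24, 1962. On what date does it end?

November 27, 1962

Oct has 31 days: +8 → Nov 1, 1962 (26 left).
+26 → Nov 27, 1962.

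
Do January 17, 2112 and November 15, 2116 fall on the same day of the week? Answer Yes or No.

From Jan 17, 2112 to Nov 15, 2116 is 1764 days.
1764 mod 7 = 0, so they are the same weekday.
(Jan 17, 2112 is a Sunday; Nov 15, 2116 is a Sunday.)

Yes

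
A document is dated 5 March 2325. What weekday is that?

Thursday

Doomsday rule: the anchor day for the 2300s is Wednesday. For year 25: 25÷12 = 2 r 1, and 1÷4 = 0, so 2+1+0 = 3.
Wednesday + 3 ≡ Saturday — that's 2325's doomsday.
In March the doomsday date is Mar 14.
Mar 5 is 9 days before Mar 14; 9 mod 7 = 2, so Saturday − 2 = Thursday.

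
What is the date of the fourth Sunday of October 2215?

October 22, 2215

October 1, 2215 is a Sunday.
The first Sunday is therefore October 1 (same day).
The fourth Sunday is 1 + 3×7 = October 22.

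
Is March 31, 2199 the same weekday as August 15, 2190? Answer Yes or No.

From Aug 15, 2190 to Mar 31, 2199 is 3150 days.
3150 mod 7 = 0, so they are the same weekday.
(Aug 15, 2190 is a Sunday; Mar 31, 2199 is a Sunday.)

Yes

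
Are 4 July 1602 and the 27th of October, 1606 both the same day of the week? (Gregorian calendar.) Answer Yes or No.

No

From Jul 4, 1602 to Oct 27, 1606 is 1576 days.
1576 mod 7 = 1, so they are different weekdays.
(Jul 4, 1602 is a Thursday; Oct 27, 1606 is a Friday.)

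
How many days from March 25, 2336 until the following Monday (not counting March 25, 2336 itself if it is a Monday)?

5

Mar 25, 2336 is a Wednesday.
From Wednesday to the next Monday is 5 days.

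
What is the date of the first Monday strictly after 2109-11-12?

November 18, 2109

Nov 12, 2109 is a Tuesday.
From Tuesday to the next Monday is 6 days.
Nov 12, 2109 + 6 = Nov 18, 2109.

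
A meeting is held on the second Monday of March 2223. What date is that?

March 1, 2223 is a Saturday.
The first Monday is therefore March 3 (2 days later).
The second Monday is 3 + 1×7 = March 10.

March 10, 2223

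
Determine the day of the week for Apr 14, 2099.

Doomsday rule: the anchor day for the 2000s is Tuesday. For year 99: 99÷12 = 8 r 3, and 3÷4 = 0, so 8+3+0 = 11.
Tuesday + 11 ≡ Saturday — that's 2099's doomsday.
In April the doomsday date is Apr 4.
Apr 14 is 10 days after Apr 4; 10 mod 7 = 3, so Saturday + 3 = Tuesday.

Tuesday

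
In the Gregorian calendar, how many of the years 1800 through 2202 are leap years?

Multiples of 4 in [1800,2202]: 101.
Of those, multiples of 100: 5 (not leap unless ÷400).
Multiples of 400: 1.
Leap years = 101 − 5 + 1 = 97.

97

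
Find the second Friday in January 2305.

January 1, 2305 is a Sunday.
The first Friday is therefore January 6 (5 days later).
The second Friday is 6 + 1×7 = January 13.

January 13, 2305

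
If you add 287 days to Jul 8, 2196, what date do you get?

Jul has 31 days: +24 → Aug 1, 2196 (263 left).
Aug has 31 days: +31 → Sep 1, 2196 (232 left).
Sep has 30 days: +30 → Oct 1, 2196 (202 left).
Oct has 31 days: +31 → Nov 1, 2196 (171 left).
Nov has 30 days: +30 → Dec 1, 2196 (141 left).
Dec has 31 days: +31 → Jan 1, 2197 (110 left).
Jan has 31 days: +31 → Feb 1, 2197 (79 left).
Feb has 28 days: +28 → Mar 1, 2197 (51 left).
Mar has 31 days: +31 → Apr 1, 2197 (20 left).
+20 → Apr 21, 2197.

April 21, 2197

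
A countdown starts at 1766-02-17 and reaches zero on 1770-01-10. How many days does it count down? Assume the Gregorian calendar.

Feb 17, 1766 → Feb 17, 1767: 365 days.
Feb 17, 1767 → Feb 17, 1768: 365 days.
Feb 17, 1768 → Feb 17, 1769: 366 days (Feb 29, 1768 is in that span).
Feb 17, 1769 → Mar 17, 1769: 28 days (February has 28).
Mar 17, 1769 → Apr 17, 1769: 31 days (March has 31).
Apr 17, 1769 → May 17, 1769: 30 days (April has 30).
May 17, 1769 → Jun 17, 1769: 31 days (May has 31).
Jun 17, 1769 → Jul 17, 1769: 30 days (June has 30).
Jul 17, 1769 → Aug 17, 1769: 31 days (July has 31).
Aug 17, 1769 → Sep 17, 1769: 31 days (August has 31).
Sep 17, 1769 → Oct 17, 1769: 30 days (September has 30).
Oct 17, 1769 → Nov 17, 1769: 31 days (October has 31).
Nov 17, 1769 → Dec 17, 1769: 30 days (November has 30).
Dec 17, 1769 → Jan 10, 1770: 24 days.
Total: 1423 days.

1423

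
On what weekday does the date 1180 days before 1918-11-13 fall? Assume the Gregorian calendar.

Nov 13, 1918 is a Wednesday.
1180 mod 7 = 4, so 1180 days before a Wednesday is Wednesday − 4 = Saturday.

Saturday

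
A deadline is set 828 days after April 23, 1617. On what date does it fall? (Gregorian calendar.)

July 30, 1619

+365 (one year) → Apr 23, 1618 (463 left).
+365 (one year) → Apr 23, 1619 (98 left).
Apr has 30 days: +8 → May 1, 1619 (90 left).
May has 31 days: +31 → Jun 1, 1619 (59 left).
Jun has 30 days: +30 → Jul 1, 1619 (29 left).
+29 → Jul 30, 1619.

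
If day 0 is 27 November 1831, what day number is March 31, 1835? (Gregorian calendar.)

Nov 27, 1831 → Nov 27, 1832: 366 days (Feb 29, 1832 is in that span).
Nov 27, 1832 → Nov 27, 1833: 365 days.
Nov 27, 1833 → Nov 27, 1834: 365 days.
Nov 27, 1834 → Dec 27, 1834: 30 days (November has 30).
Dec 27, 1834 → Jan 27, 1835: 31 days (December has 31).
Jan 27, 1835 → Feb 27, 1835: 31 days (January has 31).
Feb 27, 1835 → Mar 27, 1835: 28 days (February has 28).
Mar 27, 1835 → Mar 31, 1835: 4 days.
Total: 1220 days.

1220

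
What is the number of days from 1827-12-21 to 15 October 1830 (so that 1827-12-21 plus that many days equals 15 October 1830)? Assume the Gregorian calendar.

Dec 21, 1827 → Dec 21, 1828: 366 days (Feb 29, 1828 is in that span).
Dec 21, 1828 → Dec 21, 1829: 365 days.
Dec 21, 1829 → Jan 21, 1830: 31 days (December has 31).
Jan 21, 1830 → Feb 21, 1830: 31 days (January has 31).
Feb 21, 1830 → Mar 21, 1830: 28 days (February has 28).
Mar 21, 1830 → Apr 21, 1830: 31 days (March has 31).
Apr 21, 1830 → May 21, 1830: 30 days (April has 30).
May 21, 1830 → Jun 21, 1830: 31 days (May has 31).
Jun 21, 1830 → Jul 21, 1830: 30 days (June has 30).
Jul 21, 1830 → Aug 21, 1830: 31 days (July has 31).
Aug 21, 1830 → Sep 21, 1830: 31 days (August has 31).
Sep 21, 1830 → Oct 15, 1830: 24 days.
Total: 1029 days.

1029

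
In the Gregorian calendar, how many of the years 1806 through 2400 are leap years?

Multiples of 4 in [1806,2400]: 149.
Of those, multiples of 100: 6 (not leap unless ÷400).
Multiples of 400: 2.
Leap years = 149 − 6 + 2 = 145.

145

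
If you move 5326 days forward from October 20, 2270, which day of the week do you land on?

Wednesday

First find the weekday of Oct 20, 2270. Doomsday rule: the anchor day for the 2200s is Friday. For year 70: 70÷12 = 5 r 10, and 10÷4 = 2, so 5+10+2 = 17.
Friday + 17 ≡ Monday — that's 2270's doomsday.
In October the doomsday date is Oct 10.
Oct 20 is 10 days after Oct 10; 10 mod 7 = 3, so Monday + 3 = Thursday.
5326 mod 7 = 6, so 5326 days after a Thursday is Thursday + 6 = Wednesday.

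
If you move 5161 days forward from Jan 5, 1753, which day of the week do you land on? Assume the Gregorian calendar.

First find the weekday of Jan 5, 1753. Doomsday rule: the anchor day for the 1700s is Sunday. For year 53: 53÷12 = 4 r 5, and 5÷4 = 1, so 4+5+1 = 10.
Sunday + 10 ≡ Wednesday — that's 1753's doomsday.
In January the doomsday date is Jan 3 (1753 is not a leap year).
Jan 5 is 2 days after Jan 3; 2 mod 7 = 2, so Wednesday + 2 = Friday.
5161 mod 7 = 2, so 5161 days after a Friday is Friday + 2 = Sunday.

Sunday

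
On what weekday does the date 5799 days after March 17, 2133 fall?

Friday

Mar 17, 2133 is a Tuesday.
5799 mod 7 = 3, so 5799 days after a Tuesday is Tuesday + 3 = Friday.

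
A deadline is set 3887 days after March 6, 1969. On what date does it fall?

October 27, 1979

+365 (one year) → Mar 6, 1970 (3522 left).
+365 (one year) → Mar 6, 1971 (3157 left).
+366 (one year; includes Feb 29, 1972) → Mar 6, 1972 (2791 left).
+365 (one year) → Mar 6, 1973 (2426 left).
+365 (one year) → Mar 6, 1974 (2061 left).
+365 (one year) → Mar 6, 1975 (1696 left).
+366 (one year; includes Feb 29, 1976) → Mar 6, 1976 (1330 left).
+365 (one year) → Mar 6, 1977 (965 left).
+365 (one year) → Mar 6, 1978 (600 left).
+365 (one year) → Mar 6, 1979 (235 left).
Mar has 31 days: +26 → Apr 1, 1979 (209 left).
Apr has 30 days: +30 → May 1, 1979 (179 left).
May has 31 days: +31 → Jun 1, 1979 (148 left).
Jun has 30 days: +30 → Jul 1, 1979 (118 left).
Jul has 31 days: +31 → Aug 1, 1979 (87 left).
Aug has 31 days: +31 → Sep 1, 1979 (56 left).
Sep has 30 days: +30 → Oct 1, 1979 (26 left).
+26 → Oct 27, 1979.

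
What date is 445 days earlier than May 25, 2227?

−365 (one year) → May 25, 2226 (80 left).
−25 → Apr 30, 2226 (end of Apr, 30 days; 55 left).
−30 → Mar 31, 2226 (end of Mar, 31 days; 25 left).
−25 → Mar 6, 2226.

March 6, 2226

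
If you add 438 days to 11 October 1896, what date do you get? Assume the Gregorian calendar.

December 23, 1897

+365 (one year) → Oct 11, 1897 (73 left).
Oct has 31 days: +21 → Nov 1, 1897 (52 left).
Nov has 30 days: +30 → Dec 1, 1897 (22 left).
+22 → Dec 23, 1897.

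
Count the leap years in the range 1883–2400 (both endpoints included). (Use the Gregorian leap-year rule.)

Multiples of 4 in [1883,2400]: 130.
Of those, multiples of 100: 6 (not leap unless ÷400).
Multiples of 400: 2.
Leap years = 130 − 6 + 2 = 126.

126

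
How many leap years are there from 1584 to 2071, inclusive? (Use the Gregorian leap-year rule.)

119

Multiples of 4 in [1584,2071]: 122.
Of those, multiples of 100: 5 (not leap unless ÷400).
Multiples of 400: 2.
Leap years = 122 − 5 + 2 = 119.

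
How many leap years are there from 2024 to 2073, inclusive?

Multiples of 4 in [2024,2073]: 13.
Of those, multiples of 100: 0 (not leap unless ÷400).
Multiples of 400: 0.
Leap years = 13 − 0 + 0 = 13.

13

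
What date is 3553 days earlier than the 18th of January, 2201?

−365 (one year) → Jan 18, 2200 (3188 left).
−365 (one year) → Jan 18, 2199 (2823 left).
−365 (one year) → Jan 18, 2198 (2458 left).
−365 (one year) → Jan 18, 2197 (2093 left).
−366 (one year; includes Feb 29, 2196) → Jan 18, 2196 (1727 left).
−365 (one year) → Jan 18, 2195 (1362 left).
−365 (one year) → Jan 18, 2194 (997 left).
−365 (one year) → Jan 18, 2193 (632 left).
−366 (one year; includes Feb 29, 2192) → Jan 18, 2192 (266 left).
−18 → Dec 31, 2191 (end of Dec, 31 days; 248 left).
−31 → Nov 30, 2191 (end of Nov, 30 days; 217 left).
−30 → Oct 31, 2191 (end of Oct, 31 days; 187 left).
−31 → Sep 30, 2191 (end of Sep, 30 days; 156 left).
−30 → Aug 31, 2191 (end of Aug, 31 days; 126 left).
−31 → Jul 31, 2191 (end of Jul, 31 days; 95 left).
−31 → Jun 30, 2191 (end of Jun, 30 days; 64 left).
−30 → May 31, 2191 (end of May, 31 days; 34 left).
−31 → Apr 30, 2191 (end of Apr, 30 days; 3 left).
−3 → Apr 27, 2191.

April 27, 2191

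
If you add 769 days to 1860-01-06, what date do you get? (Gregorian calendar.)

February 13, 1862

+366 (one year; includes Feb 29, 1860) → Jan 6, 1861 (403 left).
+365 (one year) → Jan 6, 1862 (38 left).
Jan has 31 days: +26 → Feb 1, 1862 (12 left).
+12 → Feb 13, 1862.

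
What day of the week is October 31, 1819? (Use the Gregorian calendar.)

January 1, 1819 is a Friday.
Jan 1, 1819 → Feb 1, 1819: 31 days (January has 31).
Feb 1, 1819 → Mar 1, 1819: 28 days (February has 28).
Mar 1, 1819 → Apr 1, 1819: 31 days (March has 31).
Apr 1, 1819 → May 1, 1819: 30 days (April has 30).
May 1, 1819 → Jun 1, 1819: 31 days (May has 31).
Jun 1, 1819 → Jul 1, 1819: 30 days (June has 30).
Jul 1, 1819 → Aug 1, 1819: 31 days (July has 31).
Aug 1, 1819 → Sep 1, 1819: 31 days (August has 31).
Sep 1, 1819 → Oct 1, 1819: 30 days (September has 30).
Oct 1, 1819 → Oct 31, 1819: 30 days.
Total: 303 days.
303 mod 7 = 2, so Friday + 2 = Sunday.

Sunday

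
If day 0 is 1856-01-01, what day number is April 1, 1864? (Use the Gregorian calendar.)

Jan 1, 1856 → Jan 1, 1857: 366 days (Feb 29, 1856 is in that span).
Jan 1, 1857 → Jan 1, 1858: 365 days.
Jan 1, 1858 → Jan 1, 1859: 365 days.
Jan 1, 1859 → Jan 1, 1860: 365 days.
Jan 1, 1860 → Jan 1, 1861: 366 days (Feb 29, 1860 is in that span).
Jan 1, 1861 → Jan 1, 1862: 365 days.
Jan 1, 1862 → Jan 1, 1863: 365 days.
Jan 1, 1863 → Jan 1, 1864: 365 days.
Jan 1, 1864 → Feb 1, 1864: 31 days (January has 31).
Feb 1, 1864 → Mar 1, 1864: 29 days (February has 29).
Mar 1, 1864 → Apr 1, 1864: 31 days.
Total: 3013 days.

3013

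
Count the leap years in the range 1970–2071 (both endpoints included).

25

Multiples of 4 in [1970,2071]: 25.
Of those, multiples of 100: 1 (not leap unless ÷400).
Multiples of 400: 1.
Leap years = 25 − 1 + 1 = 25.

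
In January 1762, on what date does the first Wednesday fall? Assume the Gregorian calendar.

January 1, 1762 is a Friday.
The first Wednesday is therefore January 6 (5 days later).

January 6, 1762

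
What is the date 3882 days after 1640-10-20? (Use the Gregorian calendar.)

June 7, 1651

+365 (one year) → Oct 20, 1641 (3517 left).
+365 (one year) → Oct 20, 1642 (3152 left).
+365 (one year) → Oct 20, 1643 (2787 left).
+366 (one year; includes Feb 29, 1644) → Oct 20, 1644 (2421 left).
+365 (one year) → Oct 20, 1645 (2056 left).
+365 (one year) → Oct 20, 1646 (1691 left).
+365 (one year) → Oct 20, 1647 (1326 left).
+366 (one year; includes Feb 29, 1648) → Oct 20, 1648 (960 left).
+365 (one year) → Oct 20, 1649 (595 left).
+365 (one year) → Oct 20, 1650 (230 left).
Oct has 31 days: +12 → Nov 1, 1650 (218 left).
Nov has 30 days: +30 → Dec 1, 1650 (188 left).
Dec has 31 days: +31 → Jan 1, 1651 (157 left).
Jan has 31 days: +31 → Feb 1, 1651 (126 left).
Feb has 28 days: +28 → Mar 1, 1651 (98 left).
Mar has 31 days: +31 → Apr 1, 1651 (67 left).
Apr has 30 days: +30 → May 1, 1651 (37 left).
May has 31 days: +31 → Jun 1, 1651 (6 left).
+6 → Jun 7, 1651.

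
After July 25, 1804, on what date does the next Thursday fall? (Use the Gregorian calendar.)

July 26, 1804

Jul 25, 1804 is a Wednesday.
From Wednesday to the next Thursday is 1 day.
Jul 25, 1804 + 1 = Jul 26, 1804.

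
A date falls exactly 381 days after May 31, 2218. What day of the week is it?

Wednesday

May 31, 2218 is a Sunday.
381 mod 7 = 3, so 381 days after a Sunday is Sunday + 3 = Wednesday.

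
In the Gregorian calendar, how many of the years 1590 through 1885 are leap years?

Multiples of 4 in [1590,1885]: 74.
Of those, multiples of 100: 3 (not leap unless ÷400).
Multiples of 400: 1.
Leap years = 74 − 3 + 1 = 72.

72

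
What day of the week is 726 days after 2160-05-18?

May 18, 2160 is a Sunday.
726 mod 7 = 5, so 726 days after a Sunday is Sunday + 5 = Friday.

Friday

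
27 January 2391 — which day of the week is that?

Sunday

Doomsday rule: the anchor day for the 2300s is Wednesday. For year 91: 91÷12 = 7 r 7, and 7÷4 = 1, so 7+7+1 = 15.
Wednesday + 15 ≡ Thursday — that's 2391's doomsday.
In January the doomsday date is Jan 3 (2391 is not a leap year).
Jan 27 is 24 days after Jan 3; 24 mod 7 = 3, so Thursday + 3 = Sunday.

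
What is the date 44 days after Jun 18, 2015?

Jun has 30 days: +13 → Jul 1, 2015 (31 left).
Jul has 31 days: +31 → Aug 1, 2015 (0 left).

August 1, 2015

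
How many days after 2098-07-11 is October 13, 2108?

Jul 11, 2098 → Jul 11, 2099: 365 days.
Jul 11, 2099 → Jul 11, 2100: 365 days.
Jul 11, 2100 → Jul 11, 2101: 365 days.
Jul 11, 2101 → Jul 11, 2102: 365 days.
Jul 11, 2102 → Jul 11, 2103: 365 days.
Jul 11, 2103 → Jul 11, 2104: 366 days (Feb 29, 2104 is in that span).
Jul 11, 2104 → Jul 11, 2105: 365 days.
Jul 11, 2105 → Jul 11, 2106: 365 days.
Jul 11, 2106 → Jul 11, 2107: 365 days.
Jul 11, 2107 → Jul 11, 2108: 366 days (Feb 29, 2108 is in that span).
Jul 11, 2108 → Aug 11, 2108: 31 days (July has 31).
Aug 11, 2108 → Sep 11, 2108: 31 days (August has 31).
Sep 11, 2108 → Oct 11, 2108: 30 days (September has 30).
Oct 11, 2108 → Oct 13, 2108: 2 days.
Total: 3746 days.

3746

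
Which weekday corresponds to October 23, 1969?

Doomsday rule: the anchor day for the 1900s is Wednesday. For year 69: 69÷12 = 5 r 9, and 9÷4 = 2, so 5+9+2 = 16.
Wednesday + 16 ≡ Friday — that's 1969's doomsday.
In October the doomsday date is Oct 10.
Oct 23 is 13 days after Oct 10; 13 mod 7 = 6, so Friday + 6 = Thursday.

Thursday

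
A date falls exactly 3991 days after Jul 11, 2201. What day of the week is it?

Sunday

Jul 11, 2201 is a Saturday.
3991 mod 7 = 1, so 3991 days after a Saturday is Saturday + 1 = Sunday.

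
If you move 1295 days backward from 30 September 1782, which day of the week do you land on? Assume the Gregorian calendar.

Sep 30, 1782 is a Monday.
1295 mod 7 = 0, so 1295 days before a Monday is Monday − 0 = Monday.

Monday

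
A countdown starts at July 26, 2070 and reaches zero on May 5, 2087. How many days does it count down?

6127

Jul 26, 2070 → Jul 26, 2071: 365 days.
Jul 26, 2071 → Jul 26, 2072: 366 days (Feb 29, 2072 is in that span).
Jul 26, 2072 → Jul 26, 2073: 365 days.
Jul 26, 2073 → Jul 26, 2074: 365 days.
Jul 26, 2074 → Jul 26, 2075: 365 days.
Jul 26, 2075 → Jul 26, 2076: 366 days (Feb 29, 2076 is in that span).
Jul 26, 2076 → Jul 26, 2077: 365 days.
Jul 26, 2077 → Jul 26, 2078: 365 days.
Jul 26, 2078 → Jul 26, 2079: 365 days.
Jul 26, 2079 → Jul 26, 2080: 366 days (Feb 29, 2080 is in that span).
Jul 26, 2080 → Jul 26, 2081: 365 days.
Jul 26, 2081 → Jul 26, 2082: 365 days.
Jul 26, 2082 → Jul 26, 2083: 365 days.
Jul 26, 2083 → Jul 26, 2084: 366 days (Feb 29, 2084 is in that span).
Jul 26, 2084 → Jul 26, 2085: 365 days.
Jul 26, 2085 → Jul 26, 2086: 365 days.
Jul 26, 2086 → Aug 26, 2086: 31 days (July has 31).
Aug 26, 2086 → Sep 26, 2086: 31 days (August has 31).
Sep 26, 2086 → Oct 26, 2086: 30 days (September has 30).
Oct 26, 2086 → Nov 26, 2086: 31 days (October has 31).
Nov 26, 2086 → Dec 26, 2086: 30 days (November has 30).
Dec 26, 2086 → Jan 26, 2087: 31 days (December has 31).
Jan 26, 2087 → Feb 26, 2087: 31 days (January has 31).
Feb 26, 2087 → Mar 26, 2087: 28 days (February has 28).
Mar 26, 2087 → Apr 26, 2087: 31 days (March has 31).
Apr 26, 2087 → May 5, 2087: 9 days.
Total: 6127 days.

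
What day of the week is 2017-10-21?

Saturday

Doomsday rule: the anchor day for the 2000s is Tuesday. For year 17: 17÷12 = 1 r 5, and 5÷4 = 1, so 1+5+1 = 7.
Tuesday + 7 ≡ Tuesday — that's 2017's doomsday.
In October the doomsday date is Oct 10.
Oct 21 is 11 days after Oct 10; 11 mod 7 = 4, so Tuesday + 4 = Saturday.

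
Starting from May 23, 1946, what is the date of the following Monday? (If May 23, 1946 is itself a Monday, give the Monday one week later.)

May 27, 1946

May 23, 1946 is a Thursday.
From Thursday to the next Monday is 4 days.
May 23, 1946 + 4 = May 27, 1946.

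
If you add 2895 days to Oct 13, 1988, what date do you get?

+365 (one year) → Oct 13, 1989 (2530 left).
+365 (one year) → Oct 13, 1990 (2165 left).
+365 (one year) → Oct 13, 1991 (1800 left).
+366 (one year; includes Feb 29, 1992) → Oct 13, 1992 (1434 left).
+365 (one year) → Oct 13, 1993 (1069 left).
+365 (one year) → Oct 13, 1994 (704 left).
+365 (one year) → Oct 13, 1995 (339 left).
Oct has 31 days: +19 → Nov 1, 1995 (320 left).
Nov has 30 days: +30 → Dec 1, 1995 (290 left).
Dec has 31 days: +31 → Jan 1, 1996 (259 left).
Jan has 31 days: +31 → Feb 1, 1996 (228 left).
Feb has 29 days: +29 → Mar 1, 1996 (199 left).
Mar has 31 days: +31 → Apr 1, 1996 (168 left).
Apr has 30 days: +30 → May 1, 1996 (138 left).
May has 31 days: +31 → Jun 1, 1996 (107 left).
Jun has 30 days: +30 → Jul 1, 1996 (77 left).
Jul has 31 days: +31 → Aug 1, 1996 (46 left).
Aug has 31 days: +31 → Sep 1, 1996 (15 left).
+15 → Sep 16, 1996.

September 16, 1996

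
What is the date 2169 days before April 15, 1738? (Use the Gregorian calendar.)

May 7, 1732

−365 (one year) → Apr 15, 1737 (1804 left).
−365 (one year) → Apr 15, 1736 (1439 left).
−366 (one year; includes Feb 29, 1736) → Apr 15, 1735 (1073 left).
−365 (one year) → Apr 15, 1734 (708 left).
−365 (one year) → Apr 15, 1733 (343 left).
−15 → Mar 31, 1733 (end of Mar, 31 days; 328 left).
−31 → Feb 28, 1733 (end of Feb, 28 days; 297 left).
−28 → Jan 31, 1733 (end of Jan, 31 days; 269 left).
−31 → Dec 31, 1732 (end of Dec, 31 days; 238 left).
−31 → Nov 30, 1732 (end of Nov, 30 days; 207 left).
−30 → Oct 31, 1732 (end of Oct, 31 days; 177 left).
−31 → Sep 30, 1732 (end of Sep, 30 days; 146 left).
−30 → Aug 31, 1732 (end of Aug, 31 days; 116 left).
−31 → Jul 31, 1732 (end of Jul, 31 days; 85 left).
−31 → Jun 30, 1732 (end of Jun, 30 days; 54 left).
−30 → May 31, 1732 (end of May, 31 days; 24 left).
−24 → May 7, 1732.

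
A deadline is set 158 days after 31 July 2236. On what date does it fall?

January 5, 2237

Jul has 31 days: +1 → Aug 1, 2236 (157 left).
Aug has 31 days: +31 → Sep 1, 2236 (126 left).
Sep has 30 days: +30 → Oct 1, 2236 (96 left).
Oct has 31 days: +31 → Nov 1, 2236 (65 left).
Nov has 30 days: +30 → Dec 1, 2236 (35 left).
Dec has 31 days: +31 → Jan 1, 2237 (4 left).
+4 → Jan 5, 2237.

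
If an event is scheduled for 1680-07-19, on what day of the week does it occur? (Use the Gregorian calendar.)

Doomsday rule: the anchor day for the 1600s is Tuesday. For year 80: 80÷12 = 6 r 8, and 8÷4 = 2, so 6+8+2 = 16.
Tuesday + 16 ≡ Thursday — that's 1680's doomsday.
In July the doomsday date is Jul 11.
Jul 19 is 8 days after Jul 11; 8 mod 7 = 1, so Thursday + 1 = Friday.

Friday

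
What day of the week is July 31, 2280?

Saturday

Doomsday rule: the anchor day for the 2200s is Friday. For year 80: 80÷12 = 6 r 8, and 8÷4 = 2, so 6+8+2 = 16.
Friday + 16 ≡ Sunday — that's 2280's doomsday.
In July the doomsday date is Jul 11.
Jul 31 is 20 days after Jul 11; 20 mod 7 = 6, so Sunday + 6 = Saturday.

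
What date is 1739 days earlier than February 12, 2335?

−365 (one year) → Feb 12, 2334 (1374 left).
−365 (one year) → Feb 12, 2333 (1009 left).
−366 (one year; includes Feb 29, 2332) → Feb 12, 2332 (643 left).
−365 (one year) → Feb 12, 2331 (278 left).
−12 → Jan 31, 2331 (end of Jan, 31 days; 266 left).
−31 → Dec 31, 2330 (end of Dec, 31 days; 235 left).
−31 → Nov 30, 2330 (end of Nov, 30 days; 204 left).
−30 → Oct 31, 2330 (end of Oct, 31 days; 174 left).
−31 → Sep 30, 2330 (end of Sep, 30 days; 143 left).
−30 → Aug 31, 2330 (end of Aug, 31 days; 113 left).
−31 → Jul 31, 2330 (end of Jul, 31 days; 82 left).
−31 → Jun 30, 2330 (end of Jun, 30 days; 51 left).
−30 → May 31, 2330 (end of May, 31 days; 21 left).
−21 → May 10, 2330.

May 10, 2330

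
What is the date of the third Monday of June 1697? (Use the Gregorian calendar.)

June 1, 1697 is a Saturday.
The first Monday is therefore June 3 (2 days later).
The third Monday is 3 + 2×7 = June 17.

June 17, 1697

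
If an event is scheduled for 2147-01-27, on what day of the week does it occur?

Doomsday rule: the anchor day for the 2100s is Sunday. For year 47: 47÷12 = 3 r 11, and 11÷4 = 2, so 3+11+2 = 16.
Sunday + 16 ≡ Tuesday — that's 2147's doomsday.
In January the doomsday date is Jan 3 (2147 is not a leap year).
Jan 27 is 24 days after Jan 3; 24 mod 7 = 3, so Tuesday + 3 = Friday.

Friday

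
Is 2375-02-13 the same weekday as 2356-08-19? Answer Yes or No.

From Aug 19, 2356 to Feb 13, 2375 is 6752 days.
6752 mod 7 = 4, so they are different weekdays.
(Aug 19, 2356 is a Sunday; Feb 13, 2375 is a Thursday.)

No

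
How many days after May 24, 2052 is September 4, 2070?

6677

May 24, 2052 → May 24, 2053: 365 days.
May 24, 2053 → May 24, 2054: 365 days.
May 24, 2054 → May 24, 2055: 365 days.
May 24, 2055 → May 24, 2056: 366 days (Feb 29, 2056 is in that span).
May 24, 2056 → May 24, 2057: 365 days.
May 24, 2057 → May 24, 2058: 365 days.
May 24, 2058 → May 24, 2059: 365 days.
May 24, 2059 → May 24, 2060: 366 days (Feb 29, 2060 is in that span).
May 24, 2060 → May 24, 2061: 365 days.
May 24, 2061 → May 24, 2062: 365 days.
May 24, 2062 → May 24, 2063: 365 days.
May 24, 2063 → May 24, 2064: 366 days (Feb 29, 2064 is in that span).
May 24, 2064 → May 24, 2065: 365 days.
May 24, 2065 → May 24, 2066: 365 days.
May 24, 2066 → May 24, 2067: 365 days.
May 24, 2067 → May 24, 2068: 366 days (Feb 29, 2068 is in that span).
May 24, 2068 → May 24, 2069: 365 days.
May 24, 2069 → May 24, 2070: 365 days.
May 24, 2070 → Jun 24, 2070: 31 days (May has 31).
Jun 24, 2070 → Jul 24, 2070: 30 days (June has 30).
Jul 24, 2070 → Aug 24, 2070: 31 days (July has 31).
Aug 24, 2070 → Sep 4, 2070: 11 days.
Total: 6677 days.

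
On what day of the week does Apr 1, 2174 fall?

Doomsday rule: the anchor day for the 2100s is Sunday. For year 74: 74÷12 = 6 r 2, and 2÷4 = 0, so 6+2+0 = 8.
Sunday + 8 ≡ Monday — that's 2174's doomsday.
In April the doomsday date is Apr 4.
Apr 1 is 3 days before Apr 4; 3 mod 7 = 3, so Monday − 3 = Friday.

Friday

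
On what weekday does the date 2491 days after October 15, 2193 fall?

Oct 15, 2193 is a Tuesday.
2491 mod 7 = 6, so 2491 days after a Tuesday is Tuesday + 6 = Monday.

Monday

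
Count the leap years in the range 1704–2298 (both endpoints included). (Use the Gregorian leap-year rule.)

Multiples of 4 in [1704,2298]: 149.
Of those, multiples of 100: 5 (not leap unless ÷400).
Multiples of 400: 1.
Leap years = 149 − 5 + 1 = 145.

145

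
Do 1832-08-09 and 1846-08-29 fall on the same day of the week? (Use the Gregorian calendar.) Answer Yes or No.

From Aug 9, 1832 to Aug 29, 1846 is 5133 days.
5133 mod 7 = 2, so they are different weekdays.
(Aug 9, 1832 is a Thursday; Aug 29, 1846 is a Saturday.)

No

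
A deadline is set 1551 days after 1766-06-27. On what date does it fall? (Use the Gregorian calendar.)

September 25, 1770

+365 (one year) → Jun 27, 1767 (1186 left).
+366 (one year; includes Feb 29, 1768) → Jun 27, 1768 (820 left).
+365 (one year) → Jun 27, 1769 (455 left).
+365 (one year) → Jun 27, 1770 (90 left).
Jun has 30 days: +4 → Jul 1, 1770 (86 left).
Jul has 31 days: +31 → Aug 1, 1770 (55 left).
Aug has 31 days: +31 → Sep 1, 1770 (24 left).
+24 → Sep 25, 1770.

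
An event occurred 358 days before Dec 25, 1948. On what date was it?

January 2, 1948

−25 → Nov 30, 1948 (end of Nov, 30 days; 333 left).
−30 → Oct 31, 1948 (end of Oct, 31 days; 303 left).
−31 → Sep 30, 1948 (end of Sep, 30 days; 272 left).
−30 → Aug 31, 1948 (end of Aug, 31 days; 242 left).
−31 → Jul 31, 1948 (end of Jul, 31 days; 211 left).
−31 → Jun 30, 1948 (end of Jun, 30 days; 180 left).
−30 → May 31, 1948 (end of May, 31 days; 150 left).
−31 → Apr 30, 1948 (end of Apr, 30 days; 119 left).
−30 → Mar 31, 1948 (end of Mar, 31 days; 89 left).
−31 → Feb 29, 1948 (end of Feb, 29 days; 58 left).
−29 → Jan 31, 1948 (end of Jan, 31 days; 29 left).
−29 → Jan 2, 1948.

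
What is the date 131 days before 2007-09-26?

−26 → Aug 31, 2007 (end of Aug, 31 days; 105 left).
−31 → Jul 31, 2007 (end of Jul, 31 days; 74 left).
−31 → Jun 30, 2007 (end of Jun, 30 days; 43 left).
−30 → May 31, 2007 (end of May, 31 days; 13 left).
−13 → May 18, 2007.

May 18, 2007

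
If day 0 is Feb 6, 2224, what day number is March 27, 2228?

Feb 6, 2224 → Feb 6, 2225: 366 days (Feb 29, 2224 is in that span).
Feb 6, 2225 → Feb 6, 2226: 365 days.
Feb 6, 2226 → Feb 6, 2227: 365 days.
Feb 6, 2227 → Feb 6, 2228: 365 days.
Feb 6, 2228 → Mar 6, 2228: 29 days (February has 29).
Mar 6, 2228 → Mar 27, 2228: 21 days.
Total: 1511 days.

1511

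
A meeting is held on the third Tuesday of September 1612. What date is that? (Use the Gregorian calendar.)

September 1, 1612 is a Saturday.
The first Tuesday is therefore September 4 (3 days later).
The third Tuesday is 4 + 2×7 = September 18.

September 18, 1612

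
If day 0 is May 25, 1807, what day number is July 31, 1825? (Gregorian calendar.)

May 25, 1807 → May 25, 1808: 366 days (Feb 29, 1808 is in that span).
May 25, 1808 → May 25, 1809: 365 days.
May 25, 1809 → May 25, 1810: 365 days.
May 25, 1810 → May 25, 1811: 365 days.
May 25, 1811 → May 25, 1812: 366 days (Feb 29, 1812 is in that span).
May 25, 1812 → May 25, 1813: 365 days.
May 25, 1813 → May 25, 1814: 365 days.
May 25, 1814 → May 25, 1815: 365 days.
May 25, 1815 → May 25, 1816: 366 days (Feb 29, 1816 is in that span).
May 25, 1816 → May 25, 1817: 365 days.
May 25, 1817 → May 25, 1818: 365 days.
May 25, 1818 → May 25, 1819: 365 days.
May 25, 1819 → May 25, 1820: 366 days (Feb 29, 1820 is in that span).
May 25, 1820 → May 25, 1821: 365 days.
May 25, 1821 → May 25, 1822: 365 days.
May 25, 1822 → May 25, 1823: 365 days.
May 25, 1823 → May 25, 1824: 366 days (Feb 29, 1824 is in that span).
May 25, 1824 → May 25, 1825: 365 days.
May 25, 1825 → Jun 25, 1825: 31 days (May has 31).
Jun 25, 1825 → Jul 25, 1825: 30 days (June has 30).
Jul 25, 1825 → Jul 31, 1825: 6 days.
Total: 6642 days.

6642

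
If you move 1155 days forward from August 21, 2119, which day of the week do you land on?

Monday

First find the weekday of Aug 21, 2119. Doomsday rule: the anchor day for the 2100s is Sunday. For year 19: 19÷12 = 1 r 7, and 7÷4 = 1, so 1+7+1 = 9.
Sunday + 9 ≡ Tuesday — that's 2119's doomsday.
In August the doomsday date is Aug 8.
Aug 21 is 13 days after Aug 8; 13 mod 7 = 6, so Tuesday + 6 = Monday.
1155 mod 7 = 0, so 1155 days after a Monday is Monday + 0 = Monday.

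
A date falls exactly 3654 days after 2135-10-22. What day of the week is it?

First find the weekday of Oct 22, 2135. Doomsday rule: the anchor day for the 2100s is Sunday. For year 35: 35÷12 = 2 r 11, and 11÷4 = 2, so 2+11+2 = 15.
Sunday + 15 ≡ Monday — that's 2135's doomsday.
In October the doomsday date is Oct 10.
Oct 22 is 12 days after Oct 10; 12 mod 7 = 5, so Monday + 5 = Saturday.
3654 mod 7 = 0, so 3654 days after a Saturday is Saturday + 0 = Saturday.

Saturday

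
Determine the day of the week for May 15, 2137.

Doomsday rule: the anchor day for the 2100s is Sunday. For year 37: 37÷12 = 3 r 1, and 1÷4 = 0, so 3+1+0 = 4.
Sunday + 4 ≡ Thursday — that's 2137's doomsday.
In May the doomsday date is May 9.
May 15 is 6 days after May 9; 6 mod 7 = 6, so Thursday + 6 = Wednesday.

Wednesday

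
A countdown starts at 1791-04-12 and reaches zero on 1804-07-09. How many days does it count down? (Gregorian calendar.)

Apr 12, 1791 → Apr 12, 1792: 366 days (Feb 29, 1792 is in that span).
Apr 12, 1792 → Apr 12, 1793: 365 days.
Apr 12, 1793 → Apr 12, 1794: 365 days.
Apr 12, 1794 → Apr 12, 1795: 365 days.
Apr 12, 1795 → Apr 12, 1796: 366 days (Feb 29, 1796 is in that span).
Apr 12, 1796 → Apr 12, 1797: 365 days.
Apr 12, 1797 → Apr 12, 1798: 365 days.
Apr 12, 1798 → Apr 12, 1799: 365 days.
Apr 12, 1799 → Apr 12, 1800: 365 days.
Apr 12, 1800 → Apr 12, 1801: 365 days.
Apr 12, 1801 → Apr 12, 1802: 365 days.
Apr 12, 1802 → Apr 12, 1803: 365 days.
Apr 12, 1803 → Apr 12, 1804: 366 days (Feb 29, 1804 is in that span).
Apr 12, 1804 → May 12, 1804: 30 days (April has 30).
May 12, 1804 → Jun 12, 1804: 31 days (May has 31).
Jun 12, 1804 → Jul 9, 1804: 27 days.
Total: 4836 days.

4836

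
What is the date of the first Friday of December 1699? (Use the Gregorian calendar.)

December 4, 1699

December 1, 1699 is a Tuesday.
The first Friday is therefore December 4 (3 days later).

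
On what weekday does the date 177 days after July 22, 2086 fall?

Jul 22, 2086 is a Monday.
177 mod 7 = 2, so 177 days after a Monday is Monday + 2 = Wednesday.

Wednesday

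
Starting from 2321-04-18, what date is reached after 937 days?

November 11, 2323

+365 (one year) → Apr 18, 2322 (572 left).
+365 (one year) → Apr 18, 2323 (207 left).
Apr has 30 days: +13 → May 1, 2323 (194 left).
May has 31 days: +31 → Jun 1, 2323 (163 left).
Jun has 30 days: +30 → Jul 1, 2323 (133 left).
Jul has 31 days: +31 → Aug 1, 2323 (102 left).
Aug has 31 days: +31 → Sep 1, 2323 (71 left).
Sep has 30 days: +30 → Oct 1, 2323 (41 left).
Oct has 31 days: +31 → Nov 1, 2323 (10 left).
+10 → Nov 11, 2323.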